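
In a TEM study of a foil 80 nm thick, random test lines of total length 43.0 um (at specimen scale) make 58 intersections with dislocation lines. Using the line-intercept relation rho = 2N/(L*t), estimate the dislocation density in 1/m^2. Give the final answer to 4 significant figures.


rho = 2N / (L * t)
L = 43.0 um = 4.3e-05 m, t = 80 nm = 8e-08 m
rho = 2 * 58 / (4.3e-05 * 8e-08)
rho = 3.372e+13 1/m^2


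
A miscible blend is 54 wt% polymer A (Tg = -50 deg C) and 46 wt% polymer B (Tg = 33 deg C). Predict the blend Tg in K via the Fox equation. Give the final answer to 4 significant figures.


1/Tg = w1/Tg1 + w2/Tg2 (in Kelvin)
Tg1 = 223.15 K, Tg2 = 306.15 K
1/Tg = 0.54/223.15 + 0.46/306.15
Tg = 254.9 K


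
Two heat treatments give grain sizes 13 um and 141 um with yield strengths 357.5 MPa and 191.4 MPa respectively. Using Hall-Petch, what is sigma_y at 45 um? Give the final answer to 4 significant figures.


sigma_y = sigma0 + k / sqrt(d)
1/sqrt(d1) = 1/sqrt(1.3e-05) = 277.35;  1/sqrt(d2) = 84.2152
k = (sigma1 - sigma2) / (1/sqrt(d1) - 1/sqrt(d2)) = (357.5 - 191.4) / (277.35 - 84.2152) = 0.860021 MPa*m^0.5
sigma0 = sigma1 - k/sqrt(d1) = 357.5 - 0.860021*277.35 = 118.973 MPa
sigma_y(d3) = 118.973 + 0.860021 / sqrt(4.5e-05) = 247.2 MPa


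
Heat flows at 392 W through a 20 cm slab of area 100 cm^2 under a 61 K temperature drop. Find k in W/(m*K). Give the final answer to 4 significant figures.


k = Q*L / (A*dT)
L = 0.2 m, A = 0.01 m^2
k = 392 * 0.2 / (0.01 * 61)
k = 128.5 W/(m*K)


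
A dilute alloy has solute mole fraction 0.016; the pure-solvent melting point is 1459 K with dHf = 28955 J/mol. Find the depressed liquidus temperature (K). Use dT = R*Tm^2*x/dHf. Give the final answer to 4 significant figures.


dT = R*Tm^2*x / dHf
dT = 8.314 * 1459^2 * 0.016 / 28955
dT = 9.77951 K
T_new = 1459 - 9.77951 = 1449 K


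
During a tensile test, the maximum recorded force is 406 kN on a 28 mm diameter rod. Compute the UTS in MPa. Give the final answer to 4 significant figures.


A0 = pi*(d/2)^2 = pi*(28/2)^2 = 615.752 mm^2
UTS = F_max / A0 = 406*1000 / 615.752
UTS = 659.4 MPa


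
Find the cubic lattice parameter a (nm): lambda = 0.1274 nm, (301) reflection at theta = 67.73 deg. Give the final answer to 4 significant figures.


d = lambda / (2*sin(theta))
d = 0.1274 / (2*sin(67.73 deg))
d = 0.0688345 nm
a = d * sqrt(h^2+k^2+l^2) = 0.0688345 * sqrt(10)
a = 0.2177 nm


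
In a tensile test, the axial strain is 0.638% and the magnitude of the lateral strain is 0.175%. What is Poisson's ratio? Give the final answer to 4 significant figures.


nu = -epsilon_lat / epsilon_axial
Lateral strain is contraction (negative), so using magnitudes:
nu = 0.175 / 0.638
nu = 0.2743


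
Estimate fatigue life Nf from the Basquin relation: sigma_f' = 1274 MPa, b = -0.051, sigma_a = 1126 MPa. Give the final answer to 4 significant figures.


sigma_a = sigma_f' * (2*Nf)^b
2*Nf = (sigma_a / sigma_f')^(1/b)
2*Nf = (1126 / 1274)^(1/-0.051)
2*Nf = 11.2613
Nf = 5.631 cycles


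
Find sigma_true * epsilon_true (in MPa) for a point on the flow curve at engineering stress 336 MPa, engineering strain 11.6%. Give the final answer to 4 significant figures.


sigma_true = sigma_eng * (1 + epsilon_eng)
sigma_true = 336 * (1 + 0.116) = 374.976 MPa
epsilon_true = ln(1 + epsilon_eng)
epsilon_true = ln(1 + 0.116) = 0.109751
sigma_true * epsilon_true = 374.976 * 0.109751 = 41.15 MPa


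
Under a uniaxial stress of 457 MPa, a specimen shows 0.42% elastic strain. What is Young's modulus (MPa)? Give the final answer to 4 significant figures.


E = sigma / epsilon
epsilon = 0.42% = 4.2e-03
E = 457 / 4.2e-03
E = 108800 MPa


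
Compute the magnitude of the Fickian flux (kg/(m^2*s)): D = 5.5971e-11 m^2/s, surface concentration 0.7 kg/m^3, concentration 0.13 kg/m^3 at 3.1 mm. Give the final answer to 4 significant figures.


J = -D * (dC/dx) = D * (C1 - C2) / dx
J = 5.5971e-11 * (0.7 - 0.13) / 3.1e-03
J = 1.029e-08 kg/(m^2*s)


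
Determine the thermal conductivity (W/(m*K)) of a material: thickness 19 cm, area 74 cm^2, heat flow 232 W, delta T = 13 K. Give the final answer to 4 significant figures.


k = Q*L / (A*dT)
L = 0.19 m, A = 7.4e-03 m^2
k = 232 * 0.19 / (7.4e-03 * 13)
k = 458.2 W/(m*K)


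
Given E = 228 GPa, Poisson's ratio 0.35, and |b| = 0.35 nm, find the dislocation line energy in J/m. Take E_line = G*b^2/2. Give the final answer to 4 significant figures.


Step 1: G = E / (2*(1+nu))
G = 228 / (2*(1+0.35)) = 84.4444 GPa = 8.44444e+10 Pa
Step 2: E_line = G*b^2/2
b = 0.35 nm = 3.5e-10 m
E_line = 0.5 * 8.44444e+10 * (3.5e-10)^2 = 5.172e-09 J/m


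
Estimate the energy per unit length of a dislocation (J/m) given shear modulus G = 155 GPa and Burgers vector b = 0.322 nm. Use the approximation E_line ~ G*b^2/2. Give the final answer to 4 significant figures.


E = G*b^2/2
b = 0.322 nm = 3.22e-10 m
G = 155 GPa = 1.55e+11 Pa
E = 0.5 * 1.55e+11 * (3.22e-10)^2
E = 8.036e-09 J/m


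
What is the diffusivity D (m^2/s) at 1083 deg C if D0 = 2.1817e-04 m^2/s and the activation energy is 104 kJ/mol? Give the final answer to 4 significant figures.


D = D0 * exp(-Qd / (R*T))
T = 1356.15 K
D = 2.1817e-04 * exp(-104e3 / (8.314 * 1356.15))
D = 2.152e-08 m^2/s


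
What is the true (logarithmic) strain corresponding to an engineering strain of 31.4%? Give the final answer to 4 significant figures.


epsilon_true = ln(1 + epsilon_eng)
epsilon_true = ln(1 + 0.314)
epsilon_true = 0.2731


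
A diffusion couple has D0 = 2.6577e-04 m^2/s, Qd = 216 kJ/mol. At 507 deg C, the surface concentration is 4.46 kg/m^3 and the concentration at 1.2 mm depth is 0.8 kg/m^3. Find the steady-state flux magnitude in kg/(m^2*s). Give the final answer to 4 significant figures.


Step 1: D = D0 * exp(-Qd/(R*T))
T = 507 + 273.15 = 780.15 K
D = 2.6577e-04 * exp(-216e3 / (8.314 * 780.15)) = 9.15772e-19 m^2/s
Step 2: J = D * (C1 - C2) / dx
J = 9.15772e-19 * (4.46 - 0.8) / 1.2e-03
J = 2.793e-15 kg/(m^2*s)


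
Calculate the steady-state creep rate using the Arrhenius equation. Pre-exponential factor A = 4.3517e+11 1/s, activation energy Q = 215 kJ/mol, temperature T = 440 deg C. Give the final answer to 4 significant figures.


rate = A * exp(-Q / (R*T))
T = 440 + 273.15 = 713.15 K
rate = 4.3517e+11 * exp(-215e3 / (8.314 * 713.15))
rate = 7.77e-05 1/s


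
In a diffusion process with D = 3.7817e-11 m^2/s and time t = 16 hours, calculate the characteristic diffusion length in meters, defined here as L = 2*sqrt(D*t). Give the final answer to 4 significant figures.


t = 16 hr = 57600 s
Diffusion length = 2*sqrt(D*t)
= 2*sqrt(3.7817e-11 * 57600)
= 2.952e-03 m


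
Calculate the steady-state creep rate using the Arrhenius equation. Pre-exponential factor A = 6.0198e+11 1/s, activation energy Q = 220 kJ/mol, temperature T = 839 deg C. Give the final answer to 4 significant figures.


rate = A * exp(-Q / (R*T))
T = 839 + 273.15 = 1112.15 K
rate = 6.0198e+11 * exp(-220e3 / (8.314 * 1112.15))
rate = 27.95 1/s


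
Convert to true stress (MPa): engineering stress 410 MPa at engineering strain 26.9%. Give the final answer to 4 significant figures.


sigma_true = sigma_eng * (1 + epsilon_eng)
sigma_true = 410 * (1 + 0.269)
sigma_true = 520.3 MPa


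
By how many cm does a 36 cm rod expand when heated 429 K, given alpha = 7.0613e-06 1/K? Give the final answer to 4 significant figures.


dL = L0 * alpha * dT
dL = 36 * 7.0613e-06 * 429
dL = 0.1091 cm


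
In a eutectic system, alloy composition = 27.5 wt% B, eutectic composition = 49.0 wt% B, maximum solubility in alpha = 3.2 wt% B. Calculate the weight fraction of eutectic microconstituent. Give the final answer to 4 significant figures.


f_primary = (C_e - C0) / (C_e - C_alpha_max)
f_primary = (49.0 - 27.5) / (49.0 - 3.2)
f_primary = 0.469432
f_eutectic = 1 - 0.469432 = 0.5306


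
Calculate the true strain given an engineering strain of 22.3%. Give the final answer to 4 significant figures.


epsilon_true = ln(1 + epsilon_eng)
epsilon_true = ln(1 + 0.223)
epsilon_true = 0.2013


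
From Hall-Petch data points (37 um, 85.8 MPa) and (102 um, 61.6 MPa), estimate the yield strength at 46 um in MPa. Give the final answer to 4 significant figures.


sigma_y = sigma0 + k / sqrt(d)
1/sqrt(d1) = 1/sqrt(3.7e-05) = 164.399;  1/sqrt(d2) = 99.0148
k = (sigma1 - sigma2) / (1/sqrt(d1) - 1/sqrt(d2)) = (85.8 - 61.6) / (164.399 - 99.0148) = 0.37012 MPa*m^0.5
sigma0 = sigma1 - k/sqrt(d1) = 85.8 - 0.37012*164.399 = 24.9527 MPa
sigma_y(d3) = 24.9527 + 0.37012 / sqrt(4.6e-05) = 79.52 MPa


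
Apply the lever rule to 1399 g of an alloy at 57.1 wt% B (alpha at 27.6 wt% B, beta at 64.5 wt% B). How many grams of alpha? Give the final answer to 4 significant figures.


f_alpha = (C_beta - C0) / (C_beta - C_alpha)
f_alpha = (64.5 - 57.1) / (64.5 - 27.6) = 0.200542
m_alpha = f_alpha * m_total = 0.200542 * 1399 = 280.6 g


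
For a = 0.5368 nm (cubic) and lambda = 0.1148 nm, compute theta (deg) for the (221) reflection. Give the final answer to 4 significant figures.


d = a / sqrt(h^2+k^2+l^2)
d = 0.5368 / sqrt(9) = 0.178933 nm
lambda = 2*d*sin(theta)  =>  sin(theta) = lambda / (2*d)
sin(theta) = 0.1148 / (2 * 0.178933) = 0.32079
theta = 18.71 deg


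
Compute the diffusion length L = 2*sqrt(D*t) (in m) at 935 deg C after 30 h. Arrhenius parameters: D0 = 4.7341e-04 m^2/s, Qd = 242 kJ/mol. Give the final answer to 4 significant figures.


Step 1: D = D0 * exp(-Qd/(R*T))
T = 1208.15 K
D = 4.7341e-04 * exp(-242e3 / (8.314 * 1208.15)) = 1.62905e-14 m^2/s
Step 2: L = 2*sqrt(D*t)
t = 30 h = 108000 s
L = 2*sqrt(1.62905e-14 * 108000) = 8.389e-05 m


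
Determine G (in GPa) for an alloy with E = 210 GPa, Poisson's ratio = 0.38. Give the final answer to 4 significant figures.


G = E / (2*(1+nu))
G = 210 / (2*(1+0.38))
G = 76.09 GPa


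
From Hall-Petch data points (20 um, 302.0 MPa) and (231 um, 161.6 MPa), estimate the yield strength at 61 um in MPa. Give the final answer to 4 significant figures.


sigma_y = sigma0 + k / sqrt(d)
1/sqrt(d1) = 1/sqrt(2e-05) = 223.607;  1/sqrt(d2) = 65.7952
k = (sigma1 - sigma2) / (1/sqrt(d1) - 1/sqrt(d2)) = (302.0 - 161.6) / (223.607 - 65.7952) = 0.889668 MPa*m^0.5
sigma0 = sigma1 - k/sqrt(d1) = 302.0 - 0.889668*223.607 = 103.064 MPa
sigma_y(d3) = 103.064 + 0.889668 / sqrt(6.1e-05) = 217 MPa


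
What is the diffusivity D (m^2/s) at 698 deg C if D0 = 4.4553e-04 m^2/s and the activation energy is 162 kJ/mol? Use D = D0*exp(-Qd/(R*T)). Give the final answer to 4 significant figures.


D = D0 * exp(-Qd / (R*T))
T = 971.15 K
D = 4.4553e-04 * exp(-162e3 / (8.314 * 971.15))
D = 8.613e-13 m^2/s


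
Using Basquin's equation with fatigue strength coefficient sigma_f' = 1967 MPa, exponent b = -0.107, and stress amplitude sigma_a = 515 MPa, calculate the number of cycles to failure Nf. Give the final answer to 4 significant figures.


sigma_a = sigma_f' * (2*Nf)^b
2*Nf = (sigma_a / sigma_f')^(1/b)
2*Nf = (515 / 1967)^(1/-0.107)
2*Nf = 274932
Nf = 137500 cycles


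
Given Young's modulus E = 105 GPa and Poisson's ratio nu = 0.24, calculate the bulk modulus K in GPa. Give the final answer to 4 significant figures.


K = E / (3*(1-2*nu))
K = 105 / (3*(1-2*0.24))
K = 67.31 GPa


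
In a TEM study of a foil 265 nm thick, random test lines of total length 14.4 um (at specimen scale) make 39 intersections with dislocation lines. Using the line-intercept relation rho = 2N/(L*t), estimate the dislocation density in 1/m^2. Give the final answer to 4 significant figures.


rho = 2N / (L * t)
L = 14.4 um = 1.44e-05 m, t = 265 nm = 2.65e-07 m
rho = 2 * 39 / (1.44e-05 * 2.65e-07)
rho = 2.044e+13 1/m^2


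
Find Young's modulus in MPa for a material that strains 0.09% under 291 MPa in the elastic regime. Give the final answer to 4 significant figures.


E = sigma / epsilon
epsilon = 0.09% = 9e-04
E = 291 / 9e-04
E = 323300 MPa


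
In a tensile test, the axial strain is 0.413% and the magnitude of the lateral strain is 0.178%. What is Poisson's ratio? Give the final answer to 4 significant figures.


nu = -epsilon_lat / epsilon_axial
Lateral strain is contraction (negative), so using magnitudes:
nu = 0.178 / 0.413
nu = 0.431


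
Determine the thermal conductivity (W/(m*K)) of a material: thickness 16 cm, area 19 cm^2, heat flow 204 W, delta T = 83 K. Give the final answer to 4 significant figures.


k = Q*L / (A*dT)
L = 0.16 m, A = 1.9e-03 m^2
k = 204 * 0.16 / (1.9e-03 * 83)
k = 207 W/(m*K)


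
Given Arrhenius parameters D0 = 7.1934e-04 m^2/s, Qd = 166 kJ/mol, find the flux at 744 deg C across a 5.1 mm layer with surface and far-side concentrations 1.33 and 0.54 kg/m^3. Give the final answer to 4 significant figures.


Step 1: D = D0 * exp(-Qd/(R*T))
T = 744 + 273.15 = 1017.15 K
D = 7.1934e-04 * exp(-166e3 / (8.314 * 1017.15)) = 2.14722e-12 m^2/s
Step 2: J = D * (C1 - C2) / dx
J = 2.14722e-12 * (1.33 - 0.54) / 5.1e-03
J = 3.326e-10 kg/(m^2*s)


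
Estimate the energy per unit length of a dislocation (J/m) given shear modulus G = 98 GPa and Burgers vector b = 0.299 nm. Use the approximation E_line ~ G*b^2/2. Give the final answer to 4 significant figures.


E = G*b^2/2
b = 0.299 nm = 2.99e-10 m
G = 98 GPa = 9.8e+10 Pa
E = 0.5 * 9.8e+10 * (2.99e-10)^2
E = 4.381e-09 J/m


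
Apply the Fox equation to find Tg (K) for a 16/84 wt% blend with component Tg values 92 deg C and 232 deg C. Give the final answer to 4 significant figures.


1/Tg = w1/Tg1 + w2/Tg2 (in Kelvin)
Tg1 = 365.15 K, Tg2 = 505.15 K
1/Tg = 0.16/365.15 + 0.84/505.15
Tg = 476 K


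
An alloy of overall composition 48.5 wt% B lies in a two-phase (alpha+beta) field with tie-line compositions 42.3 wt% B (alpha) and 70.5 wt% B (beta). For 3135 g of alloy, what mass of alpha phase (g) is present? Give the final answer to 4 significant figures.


f_alpha = (C_beta - C0) / (C_beta - C_alpha)
f_alpha = (70.5 - 48.5) / (70.5 - 42.3) = 0.780142
m_alpha = f_alpha * m_total = 0.780142 * 3135 = 2446 g


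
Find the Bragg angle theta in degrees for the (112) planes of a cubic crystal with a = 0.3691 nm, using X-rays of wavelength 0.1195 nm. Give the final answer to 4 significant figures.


d = a / sqrt(h^2+k^2+l^2)
d = 0.3691 / sqrt(6) = 0.150684 nm
lambda = 2*d*sin(theta)  =>  sin(theta) = lambda / (2*d)
sin(theta) = 0.1195 / (2 * 0.150684) = 0.396524
theta = 23.36 deg


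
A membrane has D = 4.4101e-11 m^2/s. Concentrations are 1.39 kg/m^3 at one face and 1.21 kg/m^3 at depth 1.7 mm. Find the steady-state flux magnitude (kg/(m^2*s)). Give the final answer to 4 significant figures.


J = -D * (dC/dx) = D * (C1 - C2) / dx
J = 4.4101e-11 * (1.39 - 1.21) / 1.7e-03
J = 4.67e-09 kg/(m^2*s)


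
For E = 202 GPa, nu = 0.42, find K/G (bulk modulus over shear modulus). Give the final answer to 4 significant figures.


G = E / (2*(1+nu))
G = 202 / (2*(1+0.42)) = 71.1268 GPa
K = E / (3*(1-2*nu))
K = 202 / (3*(1-2*0.42)) = 420.833 GPa
K/G = 420.833 / 71.1268 = 5.917


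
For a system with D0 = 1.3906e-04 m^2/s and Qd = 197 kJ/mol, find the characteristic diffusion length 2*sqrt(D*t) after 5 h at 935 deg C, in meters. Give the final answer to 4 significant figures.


Step 1: D = D0 * exp(-Qd/(R*T))
T = 1208.15 K
D = 1.3906e-04 * exp(-197e3 / (8.314 * 1208.15)) = 4.22236e-13 m^2/s
Step 2: L = 2*sqrt(D*t)
t = 5 h = 18000 s
L = 2*sqrt(4.22236e-13 * 18000) = 1.744e-04 m


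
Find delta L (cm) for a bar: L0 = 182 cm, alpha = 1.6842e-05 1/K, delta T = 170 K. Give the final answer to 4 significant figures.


dL = L0 * alpha * dT
dL = 182 * 1.6842e-05 * 170
dL = 0.5211 cm


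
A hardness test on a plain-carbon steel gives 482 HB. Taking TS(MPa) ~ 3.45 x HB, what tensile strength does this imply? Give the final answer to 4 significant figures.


TS (MPa) = 3.45 * HB
TS = 3.45 * 482
TS = 1663 MPa


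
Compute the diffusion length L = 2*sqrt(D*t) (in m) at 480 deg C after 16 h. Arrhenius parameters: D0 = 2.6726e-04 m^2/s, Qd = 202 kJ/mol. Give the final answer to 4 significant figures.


Step 1: D = D0 * exp(-Qd/(R*T))
T = 753.15 K
D = 2.6726e-04 * exp(-202e3 / (8.314 * 753.15)) = 2.61059e-18 m^2/s
Step 2: L = 2*sqrt(D*t)
t = 16 h = 57600 s
L = 2*sqrt(2.61059e-18 * 57600) = 7.756e-07 m


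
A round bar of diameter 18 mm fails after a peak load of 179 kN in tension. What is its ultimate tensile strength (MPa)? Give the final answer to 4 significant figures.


A0 = pi*(d/2)^2 = pi*(18/2)^2 = 254.469 mm^2
UTS = F_max / A0 = 179*1000 / 254.469
UTS = 703.4 MPa


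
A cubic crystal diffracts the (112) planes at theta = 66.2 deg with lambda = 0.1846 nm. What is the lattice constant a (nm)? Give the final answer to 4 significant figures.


d = lambda / (2*sin(theta))
d = 0.1846 / (2*sin(66.2 deg))
d = 0.100879 nm
a = d * sqrt(h^2+k^2+l^2) = 0.100879 * sqrt(6)
a = 0.2471 nm


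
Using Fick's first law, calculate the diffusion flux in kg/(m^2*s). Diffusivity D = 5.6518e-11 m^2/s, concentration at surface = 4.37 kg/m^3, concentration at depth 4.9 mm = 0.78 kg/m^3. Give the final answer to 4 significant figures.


J = -D * (dC/dx) = D * (C1 - C2) / dx
J = 5.6518e-11 * (4.37 - 0.78) / 4.9e-03
J = 4.141e-08 kg/(m^2*s)


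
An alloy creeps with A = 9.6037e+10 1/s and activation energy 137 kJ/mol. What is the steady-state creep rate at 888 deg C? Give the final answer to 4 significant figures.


rate = A * exp(-Q / (R*T))
T = 888 + 273.15 = 1161.15 K
rate = 9.6037e+10 * exp(-137e3 / (8.314 * 1161.15))
rate = 65950 1/s


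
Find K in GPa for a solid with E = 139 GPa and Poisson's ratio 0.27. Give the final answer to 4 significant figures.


K = E / (3*(1-2*nu))
K = 139 / (3*(1-2*0.27))
K = 100.7 GPa


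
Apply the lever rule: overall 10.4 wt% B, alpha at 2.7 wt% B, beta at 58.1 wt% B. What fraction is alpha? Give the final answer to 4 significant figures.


f_alpha = (C_beta - C0) / (C_beta - C_alpha)
f_alpha = (58.1 - 10.4) / (58.1 - 2.7)
f_alpha = 0.861


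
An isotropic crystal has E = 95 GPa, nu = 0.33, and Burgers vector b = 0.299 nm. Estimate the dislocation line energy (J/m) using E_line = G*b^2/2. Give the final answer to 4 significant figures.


Step 1: G = E / (2*(1+nu))
G = 95 / (2*(1+0.33)) = 35.7143 GPa = 3.57143e+10 Pa
Step 2: E_line = G*b^2/2
b = 0.299 nm = 2.99e-10 m
E_line = 0.5 * 3.57143e+10 * (2.99e-10)^2 = 1.596e-09 J/m


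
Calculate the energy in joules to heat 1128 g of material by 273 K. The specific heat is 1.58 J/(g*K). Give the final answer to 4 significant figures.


Q = m * cp * dT
Q = 1128 * 1.58 * 273
Q = 486600 J


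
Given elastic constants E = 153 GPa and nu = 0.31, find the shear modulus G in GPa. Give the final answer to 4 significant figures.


G = E / (2*(1+nu))
G = 153 / (2*(1+0.31))
G = 58.4 GPa


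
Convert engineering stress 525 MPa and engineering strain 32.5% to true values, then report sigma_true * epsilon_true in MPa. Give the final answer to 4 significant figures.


sigma_true = sigma_eng * (1 + epsilon_eng)
sigma_true = 525 * (1 + 0.325) = 695.625 MPa
epsilon_true = ln(1 + epsilon_eng)
epsilon_true = ln(1 + 0.325) = 0.281412
sigma_true * epsilon_true = 695.625 * 0.281412 = 195.8 MPa


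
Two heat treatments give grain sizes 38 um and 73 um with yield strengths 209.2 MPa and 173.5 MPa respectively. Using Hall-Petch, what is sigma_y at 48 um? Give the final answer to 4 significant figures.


sigma_y = sigma0 + k / sqrt(d)
1/sqrt(d1) = 1/sqrt(3.8e-05) = 162.221;  1/sqrt(d2) = 117.041
k = (sigma1 - sigma2) / (1/sqrt(d1) - 1/sqrt(d2)) = (209.2 - 173.5) / (162.221 - 117.041) = 0.790168 MPa*m^0.5
sigma0 = sigma1 - k/sqrt(d1) = 209.2 - 0.790168*162.221 = 81.0178 MPa
sigma_y(d3) = 81.0178 + 0.790168 / sqrt(4.8e-05) = 195.1 MPa


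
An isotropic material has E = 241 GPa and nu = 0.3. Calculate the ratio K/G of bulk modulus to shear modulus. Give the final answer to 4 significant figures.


G = E / (2*(1+nu))
G = 241 / (2*(1+0.3)) = 92.6923 GPa
K = E / (3*(1-2*nu))
K = 241 / (3*(1-2*0.3)) = 200.833 GPa
K/G = 200.833 / 92.6923 = 2.167


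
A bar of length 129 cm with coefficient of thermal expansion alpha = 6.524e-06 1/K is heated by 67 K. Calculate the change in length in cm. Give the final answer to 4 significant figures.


dL = L0 * alpha * dT
dL = 129 * 6.524e-06 * 67
dL = 0.05639 cm


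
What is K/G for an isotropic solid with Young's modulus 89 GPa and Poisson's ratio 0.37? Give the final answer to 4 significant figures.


G = E / (2*(1+nu))
G = 89 / (2*(1+0.37)) = 32.4818 GPa
K = E / (3*(1-2*nu))
K = 89 / (3*(1-2*0.37)) = 114.103 GPa
K/G = 114.103 / 32.4818 = 3.513


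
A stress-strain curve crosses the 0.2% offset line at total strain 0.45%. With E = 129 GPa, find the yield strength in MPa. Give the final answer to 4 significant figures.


Offset strain = 0.002
Elastic strain at yield = total_strain - offset = 4.5e-03 - 0.002 = 2.5e-03
sigma_y = E * elastic_strain = 129000 * 2.5e-03
sigma_y = 322.5 MPa


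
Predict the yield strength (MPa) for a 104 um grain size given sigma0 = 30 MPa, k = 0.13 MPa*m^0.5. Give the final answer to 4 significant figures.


sigma_y = sigma0 + k / sqrt(d)
d = 104 um = 1.04e-04 m
sigma_y = 30 + 0.13 / sqrt(1.04e-04)
sigma_y = 42.75 MPa


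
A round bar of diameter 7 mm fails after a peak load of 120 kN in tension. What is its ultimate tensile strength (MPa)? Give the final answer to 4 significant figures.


A0 = pi*(d/2)^2 = pi*(7/2)^2 = 38.4845 mm^2
UTS = F_max / A0 = 120*1000 / 38.4845
UTS = 3118 MPa


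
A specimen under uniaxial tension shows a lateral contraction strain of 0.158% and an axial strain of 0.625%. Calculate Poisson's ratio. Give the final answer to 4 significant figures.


nu = -epsilon_lat / epsilon_axial
Lateral strain is contraction (negative), so using magnitudes:
nu = 0.158 / 0.625
nu = 0.2528


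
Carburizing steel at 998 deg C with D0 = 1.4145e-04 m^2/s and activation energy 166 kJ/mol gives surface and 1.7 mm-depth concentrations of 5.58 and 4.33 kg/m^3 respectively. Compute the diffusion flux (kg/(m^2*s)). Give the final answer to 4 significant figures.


Step 1: D = D0 * exp(-Qd/(R*T))
T = 998 + 273.15 = 1271.15 K
D = 1.4145e-04 * exp(-166e3 / (8.314 * 1271.15)) = 2.13311e-11 m^2/s
Step 2: J = D * (C1 - C2) / dx
J = 2.13311e-11 * (5.58 - 4.33) / 1.7e-03
J = 1.568e-08 kg/(m^2*s)


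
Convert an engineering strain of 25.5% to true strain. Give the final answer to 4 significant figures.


epsilon_true = ln(1 + epsilon_eng)
epsilon_true = ln(1 + 0.255)
epsilon_true = 0.2271


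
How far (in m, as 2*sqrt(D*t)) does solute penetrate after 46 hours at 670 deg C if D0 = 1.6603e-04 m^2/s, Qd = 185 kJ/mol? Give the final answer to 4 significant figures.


Step 1: D = D0 * exp(-Qd/(R*T))
T = 943.15 K
D = 1.6603e-04 * exp(-185e3 / (8.314 * 943.15)) = 9.41737e-15 m^2/s
Step 2: L = 2*sqrt(D*t)
t = 46 h = 165600 s
L = 2*sqrt(9.41737e-15 * 165600) = 7.898e-05 m


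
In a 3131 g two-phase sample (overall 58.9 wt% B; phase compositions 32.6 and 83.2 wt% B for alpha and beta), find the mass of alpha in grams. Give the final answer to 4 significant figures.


f_alpha = (C_beta - C0) / (C_beta - C_alpha)
f_alpha = (83.2 - 58.9) / (83.2 - 32.6) = 0.480237
m_alpha = f_alpha * m_total = 0.480237 * 3131 = 1504 g


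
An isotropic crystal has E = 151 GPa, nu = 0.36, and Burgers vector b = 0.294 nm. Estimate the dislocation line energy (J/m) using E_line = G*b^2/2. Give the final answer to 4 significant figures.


Step 1: G = E / (2*(1+nu))
G = 151 / (2*(1+0.36)) = 55.5147 GPa = 5.55147e+10 Pa
Step 2: E_line = G*b^2/2
b = 0.294 nm = 2.94e-10 m
E_line = 0.5 * 5.55147e+10 * (2.94e-10)^2 = 2.399e-09 J/m


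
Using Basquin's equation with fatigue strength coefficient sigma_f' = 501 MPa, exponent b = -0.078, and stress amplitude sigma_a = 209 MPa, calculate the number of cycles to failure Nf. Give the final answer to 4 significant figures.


sigma_a = sigma_f' * (2*Nf)^b
2*Nf = (sigma_a / sigma_f')^(1/b)
2*Nf = (209 / 501)^(1/-0.078)
2*Nf = 73763.1
Nf = 36880 cycles


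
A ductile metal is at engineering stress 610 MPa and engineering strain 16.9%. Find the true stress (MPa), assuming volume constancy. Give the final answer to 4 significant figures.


sigma_true = sigma_eng * (1 + epsilon_eng)
sigma_true = 610 * (1 + 0.169)
sigma_true = 713.1 MPa


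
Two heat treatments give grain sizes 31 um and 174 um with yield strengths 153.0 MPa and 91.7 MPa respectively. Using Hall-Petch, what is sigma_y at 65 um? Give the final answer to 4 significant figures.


sigma_y = sigma0 + k / sqrt(d)
1/sqrt(d1) = 1/sqrt(3.1e-05) = 179.605;  1/sqrt(d2) = 75.8098
k = (sigma1 - sigma2) / (1/sqrt(d1) - 1/sqrt(d2)) = (153.0 - 91.7) / (179.605 - 75.8098) = 0.590584 MPa*m^0.5
sigma0 = sigma1 - k/sqrt(d1) = 153.0 - 0.590584*179.605 = 46.9279 MPa
sigma_y(d3) = 46.9279 + 0.590584 / sqrt(6.5e-05) = 120.2 MPa


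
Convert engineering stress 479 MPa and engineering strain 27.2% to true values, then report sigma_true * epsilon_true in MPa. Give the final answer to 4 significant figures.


sigma_true = sigma_eng * (1 + epsilon_eng)
sigma_true = 479 * (1 + 0.272) = 609.288 MPa
epsilon_true = ln(1 + epsilon_eng)
epsilon_true = ln(1 + 0.272) = 0.24059
sigma_true * epsilon_true = 609.288 * 0.24059 = 146.6 MPa


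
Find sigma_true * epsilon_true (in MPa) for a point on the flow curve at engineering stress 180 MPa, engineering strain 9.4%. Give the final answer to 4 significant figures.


sigma_true = sigma_eng * (1 + epsilon_eng)
sigma_true = 180 * (1 + 0.094) = 196.92 MPa
epsilon_true = ln(1 + epsilon_eng)
epsilon_true = ln(1 + 0.094) = 0.0898407
sigma_true * epsilon_true = 196.92 * 0.0898407 = 17.69 MPa


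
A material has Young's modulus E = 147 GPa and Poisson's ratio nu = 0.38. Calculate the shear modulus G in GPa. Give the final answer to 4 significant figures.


G = E / (2*(1+nu))
G = 147 / (2*(1+0.38))
G = 53.26 GPa


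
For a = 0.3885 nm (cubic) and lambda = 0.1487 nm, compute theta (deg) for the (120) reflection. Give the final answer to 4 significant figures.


d = a / sqrt(h^2+k^2+l^2)
d = 0.3885 / sqrt(5) = 0.173742 nm
lambda = 2*d*sin(theta)  =>  sin(theta) = lambda / (2*d)
sin(theta) = 0.1487 / (2 * 0.173742) = 0.427932
theta = 25.34 deg


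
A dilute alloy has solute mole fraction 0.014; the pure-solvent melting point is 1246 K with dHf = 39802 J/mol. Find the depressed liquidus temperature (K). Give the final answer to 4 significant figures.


dT = R*Tm^2*x / dHf
dT = 8.314 * 1246^2 * 0.014 / 39802
dT = 4.54014 K
T_new = 1246 - 4.54014 = 1241 K


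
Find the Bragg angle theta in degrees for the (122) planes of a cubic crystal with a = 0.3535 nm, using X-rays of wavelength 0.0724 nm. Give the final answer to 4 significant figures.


d = a / sqrt(h^2+k^2+l^2)
d = 0.3535 / sqrt(9) = 0.117833 nm
lambda = 2*d*sin(theta)  =>  sin(theta) = lambda / (2*d)
sin(theta) = 0.0724 / (2 * 0.117833) = 0.307214
theta = 17.89 deg


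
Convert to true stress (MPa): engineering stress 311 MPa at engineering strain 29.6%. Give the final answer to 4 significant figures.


sigma_true = sigma_eng * (1 + epsilon_eng)
sigma_true = 311 * (1 + 0.296)
sigma_true = 403.1 MPa


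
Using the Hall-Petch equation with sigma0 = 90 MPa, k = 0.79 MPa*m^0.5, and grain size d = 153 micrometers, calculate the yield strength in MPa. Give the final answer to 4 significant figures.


sigma_y = sigma0 + k / sqrt(d)
d = 153 um = 1.53e-04 m
sigma_y = 90 + 0.79 / sqrt(1.53e-04)
sigma_y = 153.9 MPa


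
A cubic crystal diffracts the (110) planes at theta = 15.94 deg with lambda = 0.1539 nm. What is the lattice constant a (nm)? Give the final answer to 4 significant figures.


d = lambda / (2*sin(theta))
d = 0.1539 / (2*sin(15.94 deg))
d = 0.280195 nm
a = d * sqrt(h^2+k^2+l^2) = 0.280195 * sqrt(2)
a = 0.3963 nm


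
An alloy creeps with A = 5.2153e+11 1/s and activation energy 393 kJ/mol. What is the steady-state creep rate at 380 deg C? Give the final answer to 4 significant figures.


rate = A * exp(-Q / (R*T))
T = 380 + 273.15 = 653.15 K
rate = 5.2153e+11 * exp(-393e3 / (8.314 * 653.15))
rate = 1.935e-20 1/s


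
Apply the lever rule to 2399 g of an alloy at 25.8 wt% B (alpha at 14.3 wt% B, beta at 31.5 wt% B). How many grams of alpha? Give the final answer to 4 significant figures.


f_alpha = (C_beta - C0) / (C_beta - C_alpha)
f_alpha = (31.5 - 25.8) / (31.5 - 14.3) = 0.331395
m_alpha = f_alpha * m_total = 0.331395 * 2399 = 795 g


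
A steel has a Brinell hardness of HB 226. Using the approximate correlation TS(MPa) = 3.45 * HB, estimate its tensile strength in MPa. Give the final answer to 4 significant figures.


TS (MPa) = 3.45 * HB
TS = 3.45 * 226
TS = 779.7 MPa


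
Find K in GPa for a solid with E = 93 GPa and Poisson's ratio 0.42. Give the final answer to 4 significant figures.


K = E / (3*(1-2*nu))
K = 93 / (3*(1-2*0.42))
K = 193.8 GPa


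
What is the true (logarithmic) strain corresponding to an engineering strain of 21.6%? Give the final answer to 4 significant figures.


epsilon_true = ln(1 + epsilon_eng)
epsilon_true = ln(1 + 0.216)
epsilon_true = 0.1956


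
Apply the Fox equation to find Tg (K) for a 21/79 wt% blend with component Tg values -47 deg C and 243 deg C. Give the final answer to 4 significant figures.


1/Tg = w1/Tg1 + w2/Tg2 (in Kelvin)
Tg1 = 226.15 K, Tg2 = 516.15 K
1/Tg = 0.21/226.15 + 0.79/516.15
Tg = 406.6 K


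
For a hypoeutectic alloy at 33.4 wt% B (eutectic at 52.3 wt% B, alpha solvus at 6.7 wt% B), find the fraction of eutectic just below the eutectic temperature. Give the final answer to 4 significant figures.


f_primary = (C_e - C0) / (C_e - C_alpha_max)
f_primary = (52.3 - 33.4) / (52.3 - 6.7)
f_primary = 0.414474
f_eutectic = 1 - 0.414474 = 0.5855


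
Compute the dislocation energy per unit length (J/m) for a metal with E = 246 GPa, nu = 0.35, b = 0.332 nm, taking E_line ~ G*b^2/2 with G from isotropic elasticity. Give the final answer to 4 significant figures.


Step 1: G = E / (2*(1+nu))
G = 246 / (2*(1+0.35)) = 91.1111 GPa = 9.11111e+10 Pa
Step 2: E_line = G*b^2/2
b = 0.332 nm = 3.32e-10 m
E_line = 0.5 * 9.11111e+10 * (3.32e-10)^2 = 5.021e-09 J/m


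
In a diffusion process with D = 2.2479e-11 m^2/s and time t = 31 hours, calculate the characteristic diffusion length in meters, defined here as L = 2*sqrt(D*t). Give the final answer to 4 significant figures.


t = 31 hr = 111600 s
Diffusion length = 2*sqrt(D*t)
= 2*sqrt(2.2479e-11 * 111600)
= 3.168e-03 m


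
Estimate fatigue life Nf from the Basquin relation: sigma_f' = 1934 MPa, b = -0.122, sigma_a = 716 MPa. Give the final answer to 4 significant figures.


sigma_a = sigma_f' * (2*Nf)^b
2*Nf = (sigma_a / sigma_f')^(1/b)
2*Nf = (716 / 1934)^(1/-0.122)
2*Nf = 3445.41
Nf = 1723 cycles


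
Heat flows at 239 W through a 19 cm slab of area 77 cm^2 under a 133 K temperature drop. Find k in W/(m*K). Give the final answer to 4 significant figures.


k = Q*L / (A*dT)
L = 0.19 m, A = 7.7e-03 m^2
k = 239 * 0.19 / (7.7e-03 * 133)
k = 44.34 W/(m*K)


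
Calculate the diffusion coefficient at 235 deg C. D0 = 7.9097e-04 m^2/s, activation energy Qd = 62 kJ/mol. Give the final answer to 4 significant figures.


D = D0 * exp(-Qd / (R*T))
T = 508.15 K
D = 7.9097e-04 * exp(-62e3 / (8.314 * 508.15))
D = 3.347e-10 m^2/s


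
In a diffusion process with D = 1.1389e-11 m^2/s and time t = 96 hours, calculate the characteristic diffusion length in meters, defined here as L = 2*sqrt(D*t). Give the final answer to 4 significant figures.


t = 96 hr = 345600 s
Diffusion length = 2*sqrt(D*t)
= 2*sqrt(1.1389e-11 * 345600)
= 3.968e-03 m


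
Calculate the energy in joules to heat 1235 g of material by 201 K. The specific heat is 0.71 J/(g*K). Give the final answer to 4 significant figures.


Q = m * cp * dT
Q = 1235 * 0.71 * 201
Q = 176200 J


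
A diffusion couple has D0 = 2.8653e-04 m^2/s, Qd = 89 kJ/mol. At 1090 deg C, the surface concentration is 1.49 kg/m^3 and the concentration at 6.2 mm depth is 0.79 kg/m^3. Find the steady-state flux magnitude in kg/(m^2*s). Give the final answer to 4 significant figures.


Step 1: D = D0 * exp(-Qd/(R*T))
T = 1090 + 273.15 = 1363.15 K
D = 2.8653e-04 * exp(-89e3 / (8.314 * 1363.15)) = 1.1134e-07 m^2/s
Step 2: J = D * (C1 - C2) / dx
J = 1.1134e-07 * (1.49 - 0.79) / 6.2e-03
J = 1.257e-05 kg/(m^2*s)


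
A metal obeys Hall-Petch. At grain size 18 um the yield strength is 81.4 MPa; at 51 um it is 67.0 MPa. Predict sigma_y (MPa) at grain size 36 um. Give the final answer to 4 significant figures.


sigma_y = sigma0 + k / sqrt(d)
1/sqrt(d1) = 1/sqrt(1.8e-05) = 235.702;  1/sqrt(d2) = 140.028
k = (sigma1 - sigma2) / (1/sqrt(d1) - 1/sqrt(d2)) = (81.4 - 67.0) / (235.702 - 140.028) = 0.150511 MPa*m^0.5
sigma0 = sigma1 - k/sqrt(d1) = 81.4 - 0.150511*235.702 = 45.9243 MPa
sigma_y(d3) = 45.9243 + 0.150511 / sqrt(3.6e-05) = 71.01 MPa


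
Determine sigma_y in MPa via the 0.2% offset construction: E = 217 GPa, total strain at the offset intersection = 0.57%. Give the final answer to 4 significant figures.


Offset strain = 0.002
Elastic strain at yield = total_strain - offset = 5.7e-03 - 0.002 = 3.7e-03
sigma_y = E * elastic_strain = 217000 * 3.7e-03
sigma_y = 802.9 MPa


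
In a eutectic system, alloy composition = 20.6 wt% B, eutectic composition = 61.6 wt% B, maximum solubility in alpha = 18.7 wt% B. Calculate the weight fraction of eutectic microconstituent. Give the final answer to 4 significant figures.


f_primary = (C_e - C0) / (C_e - C_alpha_max)
f_primary = (61.6 - 20.6) / (61.6 - 18.7)
f_primary = 0.955711
f_eutectic = 1 - 0.955711 = 0.04429


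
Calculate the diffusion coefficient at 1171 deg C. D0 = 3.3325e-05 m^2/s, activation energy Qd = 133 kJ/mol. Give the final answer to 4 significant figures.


D = D0 * exp(-Qd / (R*T))
T = 1444.15 K
D = 3.3325e-05 * exp(-133e3 / (8.314 * 1444.15))
D = 5.152e-10 m^2/s


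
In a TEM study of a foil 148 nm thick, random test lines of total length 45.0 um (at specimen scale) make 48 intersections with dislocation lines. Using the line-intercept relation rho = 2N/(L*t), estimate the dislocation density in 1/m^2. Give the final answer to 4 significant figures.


rho = 2N / (L * t)
L = 45.0 um = 4.5e-05 m, t = 148 nm = 1.48e-07 m
rho = 2 * 48 / (4.5e-05 * 1.48e-07)
rho = 1.441e+13 1/m^2


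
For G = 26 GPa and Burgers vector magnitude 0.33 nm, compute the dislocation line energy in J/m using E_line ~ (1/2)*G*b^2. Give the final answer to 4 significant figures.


E = G*b^2/2
b = 0.33 nm = 3.3e-10 m
G = 26 GPa = 2.6e+10 Pa
E = 0.5 * 2.6e+10 * (3.3e-10)^2
E = 1.416e-09 J/m


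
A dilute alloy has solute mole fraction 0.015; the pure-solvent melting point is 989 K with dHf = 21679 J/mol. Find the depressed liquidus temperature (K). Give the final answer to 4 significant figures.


dT = R*Tm^2*x / dHf
dT = 8.314 * 989^2 * 0.015 / 21679
dT = 5.62671 K
T_new = 989 - 5.62671 = 983.4 K


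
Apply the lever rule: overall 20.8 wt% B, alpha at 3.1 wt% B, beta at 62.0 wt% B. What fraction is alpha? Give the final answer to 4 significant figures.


f_alpha = (C_beta - C0) / (C_beta - C_alpha)
f_alpha = (62.0 - 20.8) / (62.0 - 3.1)
f_alpha = 0.6995


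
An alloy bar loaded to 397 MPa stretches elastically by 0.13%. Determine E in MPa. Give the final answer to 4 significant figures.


E = sigma / epsilon
epsilon = 0.13% = 1.3e-03
E = 397 / 1.3e-03
E = 305400 MPa


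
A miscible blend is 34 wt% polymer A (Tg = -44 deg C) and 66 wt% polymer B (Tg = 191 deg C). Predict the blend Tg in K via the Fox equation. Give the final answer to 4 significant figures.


1/Tg = w1/Tg1 + w2/Tg2 (in Kelvin)
Tg1 = 229.15 K, Tg2 = 464.15 K
1/Tg = 0.34/229.15 + 0.66/464.15
Tg = 344.2 K


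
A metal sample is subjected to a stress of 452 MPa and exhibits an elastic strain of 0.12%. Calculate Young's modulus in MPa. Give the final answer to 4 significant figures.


E = sigma / epsilon
epsilon = 0.12% = 1.2e-03
E = 452 / 1.2e-03
E = 376700 MPa


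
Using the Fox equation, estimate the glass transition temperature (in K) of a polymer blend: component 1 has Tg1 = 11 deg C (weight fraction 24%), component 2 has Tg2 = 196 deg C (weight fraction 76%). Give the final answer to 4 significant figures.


1/Tg = w1/Tg1 + w2/Tg2 (in Kelvin)
Tg1 = 284.15 K, Tg2 = 469.15 K
1/Tg = 0.24/284.15 + 0.76/469.15
Tg = 405.7 K


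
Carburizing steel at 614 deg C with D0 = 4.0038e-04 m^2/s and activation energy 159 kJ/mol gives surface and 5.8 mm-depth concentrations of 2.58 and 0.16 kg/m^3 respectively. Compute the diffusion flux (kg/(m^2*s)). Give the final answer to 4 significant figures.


Step 1: D = D0 * exp(-Qd/(R*T))
T = 614 + 273.15 = 887.15 K
D = 4.0038e-04 * exp(-159e3 / (8.314 * 887.15)) = 1.7392e-13 m^2/s
Step 2: J = D * (C1 - C2) / dx
J = 1.7392e-13 * (2.58 - 0.16) / 5.8e-03
J = 7.257e-11 kg/(m^2*s)


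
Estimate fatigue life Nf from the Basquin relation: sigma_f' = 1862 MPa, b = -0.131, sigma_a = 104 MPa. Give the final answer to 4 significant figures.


sigma_a = sigma_f' * (2*Nf)^b
2*Nf = (sigma_a / sigma_f')^(1/b)
2*Nf = (104 / 1862)^(1/-0.131)
2*Nf = 3.66839e+09
Nf = 1.834e+09 cycles


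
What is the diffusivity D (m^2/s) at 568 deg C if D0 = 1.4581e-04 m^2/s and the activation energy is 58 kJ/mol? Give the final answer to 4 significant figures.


D = D0 * exp(-Qd / (R*T))
T = 841.15 K
D = 1.4581e-04 * exp(-58e3 / (8.314 * 841.15))
D = 3.647e-08 m^2/s


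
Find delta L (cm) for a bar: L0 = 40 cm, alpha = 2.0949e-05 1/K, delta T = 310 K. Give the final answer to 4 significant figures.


dL = L0 * alpha * dT
dL = 40 * 2.0949e-05 * 310
dL = 0.2598 cm


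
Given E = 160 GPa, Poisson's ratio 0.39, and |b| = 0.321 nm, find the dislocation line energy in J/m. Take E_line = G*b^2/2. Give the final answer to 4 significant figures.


Step 1: G = E / (2*(1+nu))
G = 160 / (2*(1+0.39)) = 57.554 GPa = 5.7554e+10 Pa
Step 2: E_line = G*b^2/2
b = 0.321 nm = 3.21e-10 m
E_line = 0.5 * 5.7554e+10 * (3.21e-10)^2 = 2.965e-09 J/m


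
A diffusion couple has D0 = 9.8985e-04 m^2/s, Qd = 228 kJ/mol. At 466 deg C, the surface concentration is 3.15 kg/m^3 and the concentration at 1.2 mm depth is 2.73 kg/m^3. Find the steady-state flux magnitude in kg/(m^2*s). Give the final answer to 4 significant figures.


Step 1: D = D0 * exp(-Qd/(R*T))
T = 466 + 273.15 = 739.15 K
D = 9.8985e-04 * exp(-228e3 / (8.314 * 739.15)) = 7.63069e-20 m^2/s
Step 2: J = D * (C1 - C2) / dx
J = 7.63069e-20 * (3.15 - 2.73) / 1.2e-03
J = 2.671e-17 kg/(m^2*s)


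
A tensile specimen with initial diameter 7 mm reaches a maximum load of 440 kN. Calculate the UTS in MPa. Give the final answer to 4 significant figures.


A0 = pi*(d/2)^2 = pi*(7/2)^2 = 38.4845 mm^2
UTS = F_max / A0 = 440*1000 / 38.4845
UTS = 11430 MPa


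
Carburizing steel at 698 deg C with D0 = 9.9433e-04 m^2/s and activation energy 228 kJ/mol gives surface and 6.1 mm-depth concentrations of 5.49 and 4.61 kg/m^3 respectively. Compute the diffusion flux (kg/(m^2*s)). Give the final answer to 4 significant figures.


Step 1: D = D0 * exp(-Qd/(R*T))
T = 698 + 273.15 = 971.15 K
D = 9.9433e-04 * exp(-228e3 / (8.314 * 971.15)) = 5.41743e-16 m^2/s
Step 2: J = D * (C1 - C2) / dx
J = 5.41743e-16 * (5.49 - 4.61) / 6.1e-03
J = 7.815e-14 kg/(m^2*s)


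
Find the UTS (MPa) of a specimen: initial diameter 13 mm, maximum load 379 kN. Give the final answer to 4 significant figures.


A0 = pi*(d/2)^2 = pi*(13/2)^2 = 132.732 mm^2
UTS = F_max / A0 = 379*1000 / 132.732
UTS = 2855 MPa


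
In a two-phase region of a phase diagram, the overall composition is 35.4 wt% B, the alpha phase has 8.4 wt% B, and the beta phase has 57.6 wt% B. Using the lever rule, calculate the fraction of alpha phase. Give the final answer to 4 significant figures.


f_alpha = (C_beta - C0) / (C_beta - C_alpha)
f_alpha = (57.6 - 35.4) / (57.6 - 8.4)
f_alpha = 0.4512
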